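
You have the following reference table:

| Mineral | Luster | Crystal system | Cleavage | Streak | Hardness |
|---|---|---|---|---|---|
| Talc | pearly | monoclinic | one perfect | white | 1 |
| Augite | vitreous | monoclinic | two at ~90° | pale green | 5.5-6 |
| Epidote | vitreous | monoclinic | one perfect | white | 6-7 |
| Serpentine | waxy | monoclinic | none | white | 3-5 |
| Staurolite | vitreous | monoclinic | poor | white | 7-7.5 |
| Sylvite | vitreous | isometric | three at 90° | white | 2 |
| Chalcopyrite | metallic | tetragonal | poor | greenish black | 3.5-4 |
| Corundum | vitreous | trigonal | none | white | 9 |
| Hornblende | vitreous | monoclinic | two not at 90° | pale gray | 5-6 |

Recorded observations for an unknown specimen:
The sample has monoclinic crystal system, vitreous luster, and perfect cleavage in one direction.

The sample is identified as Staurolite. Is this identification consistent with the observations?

No

Monoclinic crystal system — consistent with Staurolite (monoclinic system).
Vitreous luster — consistent with Staurolite (vitreous luster).
Perfect cleavage in one direction — Staurolite has cleavage poor; which does not match.
Staurolite is excluded by the cleavage.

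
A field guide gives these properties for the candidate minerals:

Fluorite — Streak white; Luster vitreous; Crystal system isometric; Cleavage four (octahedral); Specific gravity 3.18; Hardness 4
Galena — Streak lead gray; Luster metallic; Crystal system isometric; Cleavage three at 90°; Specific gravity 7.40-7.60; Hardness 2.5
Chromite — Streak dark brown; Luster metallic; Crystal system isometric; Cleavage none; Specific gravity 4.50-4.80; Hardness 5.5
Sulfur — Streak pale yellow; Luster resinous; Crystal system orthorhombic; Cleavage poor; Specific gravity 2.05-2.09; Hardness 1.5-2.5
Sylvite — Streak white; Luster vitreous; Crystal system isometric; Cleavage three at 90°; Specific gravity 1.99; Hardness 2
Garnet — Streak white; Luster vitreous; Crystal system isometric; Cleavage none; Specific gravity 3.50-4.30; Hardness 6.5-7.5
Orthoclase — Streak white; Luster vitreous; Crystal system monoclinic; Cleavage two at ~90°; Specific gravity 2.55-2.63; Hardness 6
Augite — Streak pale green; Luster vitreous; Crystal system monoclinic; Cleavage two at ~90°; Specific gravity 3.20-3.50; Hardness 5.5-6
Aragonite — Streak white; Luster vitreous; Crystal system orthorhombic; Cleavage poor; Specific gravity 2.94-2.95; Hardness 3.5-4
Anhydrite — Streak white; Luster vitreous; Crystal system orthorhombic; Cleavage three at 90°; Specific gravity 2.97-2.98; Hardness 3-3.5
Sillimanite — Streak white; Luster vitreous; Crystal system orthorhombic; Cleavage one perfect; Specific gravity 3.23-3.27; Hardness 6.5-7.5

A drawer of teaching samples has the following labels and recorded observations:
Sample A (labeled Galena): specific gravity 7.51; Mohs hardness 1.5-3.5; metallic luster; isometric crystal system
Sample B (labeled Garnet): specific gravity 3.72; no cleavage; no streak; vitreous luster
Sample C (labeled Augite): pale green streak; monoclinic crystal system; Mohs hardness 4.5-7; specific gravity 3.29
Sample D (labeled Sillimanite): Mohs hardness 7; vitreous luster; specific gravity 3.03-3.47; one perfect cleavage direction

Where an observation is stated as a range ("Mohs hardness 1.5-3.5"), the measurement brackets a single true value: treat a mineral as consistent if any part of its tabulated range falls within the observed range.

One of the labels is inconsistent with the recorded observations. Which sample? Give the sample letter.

Sample A: observations are consistent with Galena.
Sample B: no streak is outside the reference for Garnet (white streak) — mislabeled.
Sample C: observations are consistent with Augite.
Sample D: observations are consistent with Sillimanite.
Only sample B is inconsistent with its label.

B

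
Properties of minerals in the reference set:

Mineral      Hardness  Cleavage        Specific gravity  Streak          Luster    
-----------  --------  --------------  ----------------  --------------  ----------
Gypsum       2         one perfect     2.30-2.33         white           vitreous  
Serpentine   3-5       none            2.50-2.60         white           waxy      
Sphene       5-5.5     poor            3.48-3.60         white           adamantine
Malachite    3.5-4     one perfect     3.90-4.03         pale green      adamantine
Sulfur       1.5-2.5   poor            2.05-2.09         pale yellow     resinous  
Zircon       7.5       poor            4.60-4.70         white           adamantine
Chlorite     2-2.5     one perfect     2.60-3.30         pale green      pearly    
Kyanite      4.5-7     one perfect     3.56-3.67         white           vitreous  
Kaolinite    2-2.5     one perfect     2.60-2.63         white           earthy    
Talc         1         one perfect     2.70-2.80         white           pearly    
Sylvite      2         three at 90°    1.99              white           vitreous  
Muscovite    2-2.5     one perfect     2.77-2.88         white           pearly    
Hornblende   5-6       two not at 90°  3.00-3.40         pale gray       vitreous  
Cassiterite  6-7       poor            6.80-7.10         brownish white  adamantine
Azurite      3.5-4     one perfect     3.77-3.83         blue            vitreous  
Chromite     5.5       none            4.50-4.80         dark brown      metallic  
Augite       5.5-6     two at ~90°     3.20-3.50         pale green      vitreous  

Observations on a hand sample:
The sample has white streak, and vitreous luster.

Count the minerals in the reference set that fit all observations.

White streak: leaves Gypsum, Serpentine, Sphene, Zircon, Kyanite, Kaolinite, Talc, Sylvite, Muscovite.
Vitreous luster: only Gypsum, Kyanite, Sylvite remain.
Remaining candidates: Gypsum, Kyanite, Sylvite.
That is 3 minerals.

3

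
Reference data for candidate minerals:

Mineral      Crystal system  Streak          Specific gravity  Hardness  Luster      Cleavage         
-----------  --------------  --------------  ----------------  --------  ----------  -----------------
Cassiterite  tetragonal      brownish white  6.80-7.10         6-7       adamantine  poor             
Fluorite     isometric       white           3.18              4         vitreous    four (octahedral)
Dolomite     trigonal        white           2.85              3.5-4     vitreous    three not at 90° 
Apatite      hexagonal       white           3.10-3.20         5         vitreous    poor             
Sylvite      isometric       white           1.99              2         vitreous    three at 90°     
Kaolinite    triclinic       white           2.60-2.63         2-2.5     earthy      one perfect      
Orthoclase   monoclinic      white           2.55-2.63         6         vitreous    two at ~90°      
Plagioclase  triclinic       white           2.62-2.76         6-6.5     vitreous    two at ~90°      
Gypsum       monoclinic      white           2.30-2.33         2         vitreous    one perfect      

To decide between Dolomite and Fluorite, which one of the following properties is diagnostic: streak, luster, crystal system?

Streak: both white — no difference.
Luster: both vitreous — no difference.
Crystal system: Dolomite trigonal, Fluorite isometric — distinct.
Crystal system is the diagnostic property here.

crystal system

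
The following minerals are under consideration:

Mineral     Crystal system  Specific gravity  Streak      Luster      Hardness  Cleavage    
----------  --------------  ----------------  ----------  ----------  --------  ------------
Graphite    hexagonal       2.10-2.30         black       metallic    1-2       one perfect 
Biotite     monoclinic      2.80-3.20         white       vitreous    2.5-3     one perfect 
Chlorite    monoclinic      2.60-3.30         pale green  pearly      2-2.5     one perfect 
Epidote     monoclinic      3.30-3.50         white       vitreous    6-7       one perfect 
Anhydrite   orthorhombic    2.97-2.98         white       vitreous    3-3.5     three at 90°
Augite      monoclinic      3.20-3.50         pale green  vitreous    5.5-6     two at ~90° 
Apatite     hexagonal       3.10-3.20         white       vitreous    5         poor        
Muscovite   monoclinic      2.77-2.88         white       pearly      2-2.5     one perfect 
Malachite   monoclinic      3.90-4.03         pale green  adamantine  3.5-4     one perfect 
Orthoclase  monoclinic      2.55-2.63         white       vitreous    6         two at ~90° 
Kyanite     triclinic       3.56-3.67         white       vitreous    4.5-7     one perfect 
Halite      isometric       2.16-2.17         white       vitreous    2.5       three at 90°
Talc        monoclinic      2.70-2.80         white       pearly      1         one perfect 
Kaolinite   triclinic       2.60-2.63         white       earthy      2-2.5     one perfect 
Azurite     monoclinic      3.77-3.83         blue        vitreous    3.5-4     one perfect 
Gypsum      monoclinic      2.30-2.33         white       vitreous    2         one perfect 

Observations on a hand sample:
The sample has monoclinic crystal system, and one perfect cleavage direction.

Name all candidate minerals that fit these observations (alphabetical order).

Azurite, Biotite, Chlorite, Epidote, Gypsum, Malachite, Muscovite, Talc

Monoclinic crystal system eliminates Graphite, Anhydrite, Apatite, Kyanite, Halite, Kaolinite.
One perfect cleavage direction is inconsistent with Augite, Orthoclase.
Consistent with every observation: Azurite, Biotite, Chlorite, Epidote, Gypsum, Malachite, Muscovite, Talc.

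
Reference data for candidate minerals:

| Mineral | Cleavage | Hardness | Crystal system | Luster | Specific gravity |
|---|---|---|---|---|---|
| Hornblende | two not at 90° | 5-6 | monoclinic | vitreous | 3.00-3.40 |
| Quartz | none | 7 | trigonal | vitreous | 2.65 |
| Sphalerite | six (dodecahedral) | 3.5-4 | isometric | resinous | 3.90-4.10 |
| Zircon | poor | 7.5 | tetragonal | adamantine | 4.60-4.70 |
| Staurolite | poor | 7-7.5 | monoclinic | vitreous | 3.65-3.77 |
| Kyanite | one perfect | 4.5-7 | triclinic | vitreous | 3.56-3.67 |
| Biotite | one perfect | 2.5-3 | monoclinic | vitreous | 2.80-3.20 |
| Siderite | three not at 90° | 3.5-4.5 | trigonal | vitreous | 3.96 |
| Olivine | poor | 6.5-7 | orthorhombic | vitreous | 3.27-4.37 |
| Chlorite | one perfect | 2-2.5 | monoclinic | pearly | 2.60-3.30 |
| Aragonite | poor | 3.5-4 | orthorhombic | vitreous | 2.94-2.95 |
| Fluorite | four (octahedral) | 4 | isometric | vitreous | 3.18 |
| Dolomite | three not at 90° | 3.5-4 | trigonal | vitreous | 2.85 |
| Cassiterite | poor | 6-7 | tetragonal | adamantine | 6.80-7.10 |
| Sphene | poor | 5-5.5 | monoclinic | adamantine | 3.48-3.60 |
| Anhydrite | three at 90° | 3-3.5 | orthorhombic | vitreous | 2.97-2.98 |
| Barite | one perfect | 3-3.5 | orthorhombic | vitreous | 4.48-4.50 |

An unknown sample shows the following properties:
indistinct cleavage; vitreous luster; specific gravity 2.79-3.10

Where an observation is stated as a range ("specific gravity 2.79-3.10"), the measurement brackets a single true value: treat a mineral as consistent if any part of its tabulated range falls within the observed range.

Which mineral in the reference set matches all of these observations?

Indistinct cleavage: Zircon, Staurolite, Olivine, Aragonite, Cassiterite, Sphene remain.
Vitreous luster rules out Zircon, Cassiterite, Sphene.
Specific gravity 2.79-3.10: Aragonite remains.
The only mineral consistent with every observation is Aragonite.

Aragonite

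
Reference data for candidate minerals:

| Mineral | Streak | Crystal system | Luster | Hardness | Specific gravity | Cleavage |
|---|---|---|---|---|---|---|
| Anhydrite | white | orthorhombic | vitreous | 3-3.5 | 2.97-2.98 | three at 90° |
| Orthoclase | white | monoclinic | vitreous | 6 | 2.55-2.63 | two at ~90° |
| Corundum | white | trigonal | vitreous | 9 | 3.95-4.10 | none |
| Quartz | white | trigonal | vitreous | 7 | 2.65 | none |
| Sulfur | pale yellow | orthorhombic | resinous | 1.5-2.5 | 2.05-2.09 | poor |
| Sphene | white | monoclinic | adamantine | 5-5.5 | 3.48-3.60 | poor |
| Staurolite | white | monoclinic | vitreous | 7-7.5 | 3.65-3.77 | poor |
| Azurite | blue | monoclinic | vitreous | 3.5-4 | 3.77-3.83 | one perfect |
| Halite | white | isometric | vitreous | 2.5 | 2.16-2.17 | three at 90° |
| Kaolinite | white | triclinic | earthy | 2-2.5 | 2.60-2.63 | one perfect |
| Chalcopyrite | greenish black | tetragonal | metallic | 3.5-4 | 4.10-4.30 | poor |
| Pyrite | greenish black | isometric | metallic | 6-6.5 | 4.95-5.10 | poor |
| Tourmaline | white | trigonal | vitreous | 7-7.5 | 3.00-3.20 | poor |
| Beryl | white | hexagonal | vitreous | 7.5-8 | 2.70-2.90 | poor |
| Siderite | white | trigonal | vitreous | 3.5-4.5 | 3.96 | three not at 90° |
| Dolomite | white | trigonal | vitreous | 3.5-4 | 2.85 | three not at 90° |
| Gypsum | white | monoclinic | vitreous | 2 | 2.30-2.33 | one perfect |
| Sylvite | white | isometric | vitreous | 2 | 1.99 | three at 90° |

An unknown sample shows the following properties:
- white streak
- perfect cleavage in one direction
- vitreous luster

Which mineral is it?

White streak rules out Sulfur, Azurite, Chalcopyrite, Pyrite.
Perfect cleavage in one direction — Kaolinite, Gypsum remain.
Vitreous luster eliminates Kaolinite.
Only Gypsum satisfies all observations.

Gypsum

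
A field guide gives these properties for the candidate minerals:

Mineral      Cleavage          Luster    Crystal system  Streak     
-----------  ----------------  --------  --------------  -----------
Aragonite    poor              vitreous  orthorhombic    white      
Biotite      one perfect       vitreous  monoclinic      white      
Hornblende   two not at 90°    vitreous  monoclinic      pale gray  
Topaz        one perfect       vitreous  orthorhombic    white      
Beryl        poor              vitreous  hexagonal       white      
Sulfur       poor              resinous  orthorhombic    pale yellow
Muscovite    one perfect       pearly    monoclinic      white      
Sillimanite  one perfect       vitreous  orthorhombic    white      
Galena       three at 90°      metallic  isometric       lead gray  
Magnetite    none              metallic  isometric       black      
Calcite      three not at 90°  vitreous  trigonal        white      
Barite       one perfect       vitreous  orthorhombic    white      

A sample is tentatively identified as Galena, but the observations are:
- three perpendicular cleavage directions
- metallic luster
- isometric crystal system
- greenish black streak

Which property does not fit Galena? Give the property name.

streak

Three perpendicular cleavage directions: Galena has cleavage three at 90° — agrees.
Metallic luster: Galena has metallic luster — agrees.
Isometric crystal system: Galena has isometric system — agrees.
Greenish black streak: Galena has lead gray streak — inconsistent.
The streak is the one property that does not fit.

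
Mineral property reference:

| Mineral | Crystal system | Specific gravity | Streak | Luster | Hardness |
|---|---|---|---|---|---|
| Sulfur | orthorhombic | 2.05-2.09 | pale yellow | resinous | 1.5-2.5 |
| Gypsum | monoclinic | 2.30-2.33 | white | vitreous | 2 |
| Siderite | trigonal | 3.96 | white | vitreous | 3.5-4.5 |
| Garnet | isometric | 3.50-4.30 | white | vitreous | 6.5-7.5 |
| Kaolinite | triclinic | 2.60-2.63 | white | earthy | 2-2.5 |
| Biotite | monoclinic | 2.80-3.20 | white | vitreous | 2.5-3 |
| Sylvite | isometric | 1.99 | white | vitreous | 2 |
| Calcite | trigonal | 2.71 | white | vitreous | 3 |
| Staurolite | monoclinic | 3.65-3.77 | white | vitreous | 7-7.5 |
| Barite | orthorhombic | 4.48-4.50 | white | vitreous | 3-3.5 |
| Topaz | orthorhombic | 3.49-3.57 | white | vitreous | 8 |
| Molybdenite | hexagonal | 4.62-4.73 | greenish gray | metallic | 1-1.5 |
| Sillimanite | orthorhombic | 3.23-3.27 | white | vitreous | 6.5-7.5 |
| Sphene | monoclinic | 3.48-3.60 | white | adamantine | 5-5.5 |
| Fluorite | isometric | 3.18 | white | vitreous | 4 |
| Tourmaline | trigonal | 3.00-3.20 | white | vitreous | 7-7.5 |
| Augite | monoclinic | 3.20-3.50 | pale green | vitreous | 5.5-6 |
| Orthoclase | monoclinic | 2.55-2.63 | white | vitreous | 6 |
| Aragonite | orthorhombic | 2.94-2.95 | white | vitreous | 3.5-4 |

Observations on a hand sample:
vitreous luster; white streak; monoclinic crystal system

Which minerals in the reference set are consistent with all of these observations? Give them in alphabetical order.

Vitreous luster excludes Sulfur, Kaolinite, Molybdenite, Sphene.
White streak is inconsistent with Augite.
Monoclinic crystal system: leaves Gypsum, Biotite, Staurolite, Orthoclase.
Remaining candidates: Biotite, Gypsum, Orthoclase, Staurolite.

Biotite, Gypsum, Orthoclase, Staurolite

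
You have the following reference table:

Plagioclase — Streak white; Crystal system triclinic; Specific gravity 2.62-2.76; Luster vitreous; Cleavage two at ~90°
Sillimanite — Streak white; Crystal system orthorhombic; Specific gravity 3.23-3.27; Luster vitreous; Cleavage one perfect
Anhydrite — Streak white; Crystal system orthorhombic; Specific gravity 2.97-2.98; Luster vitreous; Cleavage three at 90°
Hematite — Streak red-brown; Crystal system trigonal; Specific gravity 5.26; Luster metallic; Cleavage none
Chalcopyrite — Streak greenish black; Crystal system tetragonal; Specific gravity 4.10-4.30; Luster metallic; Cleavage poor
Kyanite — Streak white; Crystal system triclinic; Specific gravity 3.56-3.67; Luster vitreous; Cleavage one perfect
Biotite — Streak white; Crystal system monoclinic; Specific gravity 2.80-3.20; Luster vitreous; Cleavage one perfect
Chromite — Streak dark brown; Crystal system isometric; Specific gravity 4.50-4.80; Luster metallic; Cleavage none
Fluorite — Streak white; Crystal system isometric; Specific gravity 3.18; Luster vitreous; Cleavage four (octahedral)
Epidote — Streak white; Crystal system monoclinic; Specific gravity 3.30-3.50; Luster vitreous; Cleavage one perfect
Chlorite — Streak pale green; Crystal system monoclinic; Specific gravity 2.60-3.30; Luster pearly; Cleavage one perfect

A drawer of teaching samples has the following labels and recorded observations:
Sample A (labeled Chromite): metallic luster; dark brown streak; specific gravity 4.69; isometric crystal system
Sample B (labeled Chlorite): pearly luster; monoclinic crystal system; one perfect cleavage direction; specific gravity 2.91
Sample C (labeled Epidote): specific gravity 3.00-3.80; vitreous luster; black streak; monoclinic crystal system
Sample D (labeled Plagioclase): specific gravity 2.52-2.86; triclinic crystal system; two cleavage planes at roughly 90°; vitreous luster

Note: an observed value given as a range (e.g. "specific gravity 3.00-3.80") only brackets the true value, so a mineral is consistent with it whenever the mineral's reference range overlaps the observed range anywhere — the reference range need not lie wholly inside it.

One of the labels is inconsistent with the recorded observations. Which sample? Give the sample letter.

Sample A: observations are consistent with Chromite.
Sample B: observations are consistent with Chlorite.
Sample C: black streak is outside the reference for Epidote (white streak) — mislabeled.
Sample D: observations are consistent with Plagioclase.
Only sample C is inconsistent with its label.

C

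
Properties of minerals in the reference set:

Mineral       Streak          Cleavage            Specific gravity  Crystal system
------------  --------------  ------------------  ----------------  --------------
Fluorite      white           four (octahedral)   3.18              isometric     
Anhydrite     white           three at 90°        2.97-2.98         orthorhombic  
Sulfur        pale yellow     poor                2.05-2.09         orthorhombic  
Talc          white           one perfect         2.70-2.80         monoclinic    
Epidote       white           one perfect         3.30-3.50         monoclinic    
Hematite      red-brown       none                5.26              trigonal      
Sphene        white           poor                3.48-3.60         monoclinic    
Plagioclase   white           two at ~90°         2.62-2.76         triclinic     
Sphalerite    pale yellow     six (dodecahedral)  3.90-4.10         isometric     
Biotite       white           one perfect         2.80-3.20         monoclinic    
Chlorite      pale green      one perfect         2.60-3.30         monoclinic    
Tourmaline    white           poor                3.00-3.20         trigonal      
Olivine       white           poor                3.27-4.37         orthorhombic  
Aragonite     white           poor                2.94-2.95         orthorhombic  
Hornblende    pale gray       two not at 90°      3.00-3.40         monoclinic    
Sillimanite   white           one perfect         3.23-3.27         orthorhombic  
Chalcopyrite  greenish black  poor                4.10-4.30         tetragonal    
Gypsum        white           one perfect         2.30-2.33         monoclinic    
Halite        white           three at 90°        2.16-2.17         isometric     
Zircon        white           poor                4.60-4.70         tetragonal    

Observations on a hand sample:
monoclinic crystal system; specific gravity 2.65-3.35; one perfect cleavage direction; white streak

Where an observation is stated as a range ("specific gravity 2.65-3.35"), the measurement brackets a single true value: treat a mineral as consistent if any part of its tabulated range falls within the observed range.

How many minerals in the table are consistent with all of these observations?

Monoclinic crystal system — narrows the field to Talc, Epidote, Sphene, Biotite, Chlorite, Hornblende, Gypsum.
Specific gravity 2.65-3.35 eliminates Sphene, Gypsum.
One perfect cleavage direction rules out Hornblende.
White streak rules out Chlorite.
Remaining candidates: Biotite, Epidote, Talc.
That is 3 minerals.

3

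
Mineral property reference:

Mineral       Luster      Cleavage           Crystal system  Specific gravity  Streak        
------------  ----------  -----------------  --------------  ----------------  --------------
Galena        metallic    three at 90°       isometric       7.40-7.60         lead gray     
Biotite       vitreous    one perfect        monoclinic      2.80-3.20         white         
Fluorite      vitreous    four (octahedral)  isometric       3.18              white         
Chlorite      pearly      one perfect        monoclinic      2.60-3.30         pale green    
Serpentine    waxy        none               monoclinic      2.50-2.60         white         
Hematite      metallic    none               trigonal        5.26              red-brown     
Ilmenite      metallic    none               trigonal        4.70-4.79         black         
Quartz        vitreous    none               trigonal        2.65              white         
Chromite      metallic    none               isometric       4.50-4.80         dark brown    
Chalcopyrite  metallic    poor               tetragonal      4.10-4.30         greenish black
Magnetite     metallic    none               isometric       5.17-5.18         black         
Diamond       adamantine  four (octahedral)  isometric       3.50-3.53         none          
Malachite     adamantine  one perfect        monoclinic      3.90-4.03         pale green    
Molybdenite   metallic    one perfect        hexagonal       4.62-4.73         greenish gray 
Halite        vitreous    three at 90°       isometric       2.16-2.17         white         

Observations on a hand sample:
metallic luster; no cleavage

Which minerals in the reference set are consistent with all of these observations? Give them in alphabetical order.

Metallic luster — Galena, Hematite, Ilmenite, Chromite, Chalcopyrite, Magnetite, Molybdenite remain.
No cleavage eliminates Galena, Chalcopyrite, Molybdenite.
Consistent with every observation: Chromite, Hematite, Ilmenite, Magnetite.

Chromite, Hematite, Ilmenite, Magnetite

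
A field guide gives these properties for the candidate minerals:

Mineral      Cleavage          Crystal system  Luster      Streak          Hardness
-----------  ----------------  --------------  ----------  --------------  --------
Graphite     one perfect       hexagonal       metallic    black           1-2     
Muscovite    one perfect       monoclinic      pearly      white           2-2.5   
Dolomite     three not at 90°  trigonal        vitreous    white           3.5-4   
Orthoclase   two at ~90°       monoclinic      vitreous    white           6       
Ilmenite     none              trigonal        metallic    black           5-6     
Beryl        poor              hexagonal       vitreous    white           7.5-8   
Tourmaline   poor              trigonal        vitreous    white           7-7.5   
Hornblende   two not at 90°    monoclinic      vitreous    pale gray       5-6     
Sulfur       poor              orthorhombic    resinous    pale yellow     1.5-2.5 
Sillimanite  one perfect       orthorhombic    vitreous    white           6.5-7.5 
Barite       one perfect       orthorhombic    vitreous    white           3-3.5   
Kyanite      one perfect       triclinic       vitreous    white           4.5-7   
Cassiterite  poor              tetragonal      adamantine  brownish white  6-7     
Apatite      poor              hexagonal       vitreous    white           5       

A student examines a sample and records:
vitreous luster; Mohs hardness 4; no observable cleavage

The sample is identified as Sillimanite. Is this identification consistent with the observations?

Inconsistent

Vitreous luster — matches Sillimanite (vitreous luster).
Mohs hardness 4 — Sillimanite has hardness 6.5-7.5; which does not match.
No observable cleavage — Sillimanite has cleavage one perfect; which does not match.
2 of the observed properties are inconsistent with Sillimanite.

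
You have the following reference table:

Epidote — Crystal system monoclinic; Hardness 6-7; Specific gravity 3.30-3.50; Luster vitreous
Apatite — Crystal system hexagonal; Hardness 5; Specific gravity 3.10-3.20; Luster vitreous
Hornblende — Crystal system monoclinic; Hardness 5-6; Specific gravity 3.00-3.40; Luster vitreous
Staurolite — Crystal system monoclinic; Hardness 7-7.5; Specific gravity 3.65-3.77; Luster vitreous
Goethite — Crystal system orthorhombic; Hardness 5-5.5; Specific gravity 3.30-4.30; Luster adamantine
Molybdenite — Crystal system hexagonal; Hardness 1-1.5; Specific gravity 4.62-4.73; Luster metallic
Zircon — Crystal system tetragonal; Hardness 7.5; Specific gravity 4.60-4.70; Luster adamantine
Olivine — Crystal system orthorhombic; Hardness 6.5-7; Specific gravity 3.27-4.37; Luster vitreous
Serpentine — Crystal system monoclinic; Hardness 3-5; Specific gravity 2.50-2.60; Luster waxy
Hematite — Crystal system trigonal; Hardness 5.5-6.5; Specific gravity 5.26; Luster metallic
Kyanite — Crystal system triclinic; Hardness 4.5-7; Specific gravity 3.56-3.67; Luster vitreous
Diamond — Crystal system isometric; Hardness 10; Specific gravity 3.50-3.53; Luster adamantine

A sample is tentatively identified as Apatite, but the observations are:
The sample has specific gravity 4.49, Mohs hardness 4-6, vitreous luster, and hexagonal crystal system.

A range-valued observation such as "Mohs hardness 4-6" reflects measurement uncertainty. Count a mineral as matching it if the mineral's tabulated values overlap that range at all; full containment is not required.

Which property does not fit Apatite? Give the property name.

Specific gravity 4.49: Apatite has SG 3.10-3.20 — inconsistent.
Mohs hardness 4-6: Apatite has hardness 5 — agrees.
Vitreous luster: Apatite has vitreous luster — agrees.
Hexagonal crystal system: Apatite has hexagonal system — agrees.
The specific gravity is the one property that does not fit.

specific gravity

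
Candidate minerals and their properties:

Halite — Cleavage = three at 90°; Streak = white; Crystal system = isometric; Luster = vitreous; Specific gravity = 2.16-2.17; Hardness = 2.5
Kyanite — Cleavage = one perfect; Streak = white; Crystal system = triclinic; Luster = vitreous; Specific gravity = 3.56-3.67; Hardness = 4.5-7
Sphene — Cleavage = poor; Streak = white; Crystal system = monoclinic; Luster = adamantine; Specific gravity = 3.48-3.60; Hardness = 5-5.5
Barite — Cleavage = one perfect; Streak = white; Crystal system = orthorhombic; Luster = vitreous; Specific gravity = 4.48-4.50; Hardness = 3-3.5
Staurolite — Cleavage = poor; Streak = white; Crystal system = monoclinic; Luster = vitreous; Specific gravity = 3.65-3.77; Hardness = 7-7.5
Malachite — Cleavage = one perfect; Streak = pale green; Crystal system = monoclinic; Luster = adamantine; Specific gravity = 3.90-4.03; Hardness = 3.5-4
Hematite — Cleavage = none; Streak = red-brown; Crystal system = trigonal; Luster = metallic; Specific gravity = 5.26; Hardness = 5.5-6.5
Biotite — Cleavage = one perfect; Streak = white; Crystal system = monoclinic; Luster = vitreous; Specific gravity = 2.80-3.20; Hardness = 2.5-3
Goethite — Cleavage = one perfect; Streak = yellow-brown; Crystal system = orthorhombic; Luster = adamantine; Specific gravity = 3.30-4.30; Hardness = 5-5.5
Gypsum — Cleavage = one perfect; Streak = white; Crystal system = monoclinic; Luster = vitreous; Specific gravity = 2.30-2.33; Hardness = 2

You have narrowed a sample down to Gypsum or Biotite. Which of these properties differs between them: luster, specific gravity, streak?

Luster: both vitreous — shared.
Specific gravity: Gypsum 2.30-2.33, Biotite 2.80-3.20 — distinct.
Streak: both white — shared.
Of the listed properties, specific gravity is the one that separates them.

specific gravity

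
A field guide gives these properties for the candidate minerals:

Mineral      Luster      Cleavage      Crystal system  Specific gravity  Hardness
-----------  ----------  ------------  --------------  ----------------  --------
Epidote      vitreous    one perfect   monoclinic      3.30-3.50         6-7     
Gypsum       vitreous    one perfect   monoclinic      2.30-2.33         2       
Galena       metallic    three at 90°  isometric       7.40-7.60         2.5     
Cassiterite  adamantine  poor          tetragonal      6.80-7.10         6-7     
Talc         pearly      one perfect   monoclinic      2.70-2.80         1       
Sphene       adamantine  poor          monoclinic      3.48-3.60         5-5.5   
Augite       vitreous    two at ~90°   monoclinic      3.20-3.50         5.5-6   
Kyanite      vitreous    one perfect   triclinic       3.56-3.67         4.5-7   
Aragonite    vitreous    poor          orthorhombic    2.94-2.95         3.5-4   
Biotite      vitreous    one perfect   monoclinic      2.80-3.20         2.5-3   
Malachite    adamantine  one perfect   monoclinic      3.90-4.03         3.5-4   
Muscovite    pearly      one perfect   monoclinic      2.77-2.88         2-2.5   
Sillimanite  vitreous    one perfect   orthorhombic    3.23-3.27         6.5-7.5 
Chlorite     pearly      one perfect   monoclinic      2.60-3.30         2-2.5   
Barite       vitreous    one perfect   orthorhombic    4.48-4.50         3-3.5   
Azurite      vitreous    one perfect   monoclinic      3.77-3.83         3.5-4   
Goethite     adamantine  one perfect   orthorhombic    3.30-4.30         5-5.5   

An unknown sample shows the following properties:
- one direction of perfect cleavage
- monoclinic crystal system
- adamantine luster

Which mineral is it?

One direction of perfect cleavage eliminates Galena, Cassiterite, Sphene, Augite, Aragonite.
Monoclinic crystal system rules out Kyanite, Sillimanite, Barite, Goethite.
Adamantine luster: narrows the field to Malachite.
Only Malachite satisfies all observations.

Malachite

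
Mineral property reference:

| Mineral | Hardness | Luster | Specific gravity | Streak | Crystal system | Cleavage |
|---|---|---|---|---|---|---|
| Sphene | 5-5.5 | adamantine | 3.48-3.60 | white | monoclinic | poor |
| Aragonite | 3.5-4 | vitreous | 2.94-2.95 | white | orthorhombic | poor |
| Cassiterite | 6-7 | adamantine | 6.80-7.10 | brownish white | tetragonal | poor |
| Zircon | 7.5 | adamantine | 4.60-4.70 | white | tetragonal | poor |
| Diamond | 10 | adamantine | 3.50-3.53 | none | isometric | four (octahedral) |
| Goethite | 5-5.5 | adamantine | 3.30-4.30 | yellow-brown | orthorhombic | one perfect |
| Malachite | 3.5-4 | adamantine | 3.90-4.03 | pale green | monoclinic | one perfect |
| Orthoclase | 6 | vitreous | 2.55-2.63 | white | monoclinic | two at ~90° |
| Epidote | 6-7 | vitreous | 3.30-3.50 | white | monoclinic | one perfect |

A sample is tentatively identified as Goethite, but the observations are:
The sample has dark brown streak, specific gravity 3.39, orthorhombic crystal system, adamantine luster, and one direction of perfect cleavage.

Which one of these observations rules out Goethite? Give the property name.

Dark brown streak: Goethite has yellow-brown streak — does not match.
Specific gravity 3.39: Goethite has SG 3.30-4.30 — consistent.
Orthorhombic crystal system: Goethite has orthorhombic system — consistent.
Adamantine luster: Goethite has adamantine luster — consistent.
One direction of perfect cleavage: Goethite has cleavage one perfect — consistent.
Everything matches except the streak.

streak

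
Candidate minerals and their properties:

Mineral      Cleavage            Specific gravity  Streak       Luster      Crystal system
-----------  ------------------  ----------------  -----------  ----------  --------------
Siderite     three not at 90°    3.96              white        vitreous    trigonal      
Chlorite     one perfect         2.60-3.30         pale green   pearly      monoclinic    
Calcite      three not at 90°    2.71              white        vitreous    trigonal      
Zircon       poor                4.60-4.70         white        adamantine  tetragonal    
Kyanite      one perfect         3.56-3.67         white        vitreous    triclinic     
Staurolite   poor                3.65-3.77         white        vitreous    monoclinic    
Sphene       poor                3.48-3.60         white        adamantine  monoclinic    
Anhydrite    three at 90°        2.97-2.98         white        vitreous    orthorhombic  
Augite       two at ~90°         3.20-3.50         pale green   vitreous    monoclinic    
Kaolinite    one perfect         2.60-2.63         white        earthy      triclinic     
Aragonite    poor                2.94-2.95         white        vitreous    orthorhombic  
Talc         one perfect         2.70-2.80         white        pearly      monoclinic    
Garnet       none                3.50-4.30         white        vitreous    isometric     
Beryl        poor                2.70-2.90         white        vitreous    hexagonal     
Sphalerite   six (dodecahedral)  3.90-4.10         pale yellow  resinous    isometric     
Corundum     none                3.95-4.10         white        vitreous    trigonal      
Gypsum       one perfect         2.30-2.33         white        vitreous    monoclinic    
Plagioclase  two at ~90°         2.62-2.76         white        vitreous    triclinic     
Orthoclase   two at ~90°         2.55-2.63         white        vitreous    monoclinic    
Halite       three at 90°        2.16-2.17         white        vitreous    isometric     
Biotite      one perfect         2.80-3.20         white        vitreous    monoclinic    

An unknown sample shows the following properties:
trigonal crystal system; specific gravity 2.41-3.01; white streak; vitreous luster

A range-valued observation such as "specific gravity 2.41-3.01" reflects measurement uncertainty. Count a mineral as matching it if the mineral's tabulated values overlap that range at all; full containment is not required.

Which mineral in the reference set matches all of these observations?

Trigonal crystal system: narrows the field to Siderite, Calcite, Corundum.
Specific gravity 2.41-3.01: only Calcite remains.
White streak: consistent with all remaining minerals.
Vitreous luster: every remaining candidate is consistent.
Calcite is the sole remaining match.

Calcite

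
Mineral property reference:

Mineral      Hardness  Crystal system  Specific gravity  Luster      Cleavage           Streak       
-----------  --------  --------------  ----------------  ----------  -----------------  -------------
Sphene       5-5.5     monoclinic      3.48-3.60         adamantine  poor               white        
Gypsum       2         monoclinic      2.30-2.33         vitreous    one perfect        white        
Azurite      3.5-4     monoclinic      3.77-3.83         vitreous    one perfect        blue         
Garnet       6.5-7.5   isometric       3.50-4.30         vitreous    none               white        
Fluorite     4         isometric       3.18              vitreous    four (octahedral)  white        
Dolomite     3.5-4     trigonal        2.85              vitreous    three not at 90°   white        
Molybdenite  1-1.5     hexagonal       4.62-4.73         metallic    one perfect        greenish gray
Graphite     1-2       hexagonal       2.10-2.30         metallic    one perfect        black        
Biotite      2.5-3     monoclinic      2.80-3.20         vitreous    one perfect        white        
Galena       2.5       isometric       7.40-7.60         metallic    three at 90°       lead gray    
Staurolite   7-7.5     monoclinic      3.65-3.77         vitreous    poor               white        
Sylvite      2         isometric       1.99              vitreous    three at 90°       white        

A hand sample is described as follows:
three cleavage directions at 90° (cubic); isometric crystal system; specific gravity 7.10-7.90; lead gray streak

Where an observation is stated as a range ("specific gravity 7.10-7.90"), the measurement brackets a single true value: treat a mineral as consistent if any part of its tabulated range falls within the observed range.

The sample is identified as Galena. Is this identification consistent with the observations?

Three cleavage directions at 90° (cubic) — matches Galena (cleavage three at 90°).
Isometric crystal system — matches Galena (isometric system).
Specific gravity 7.10-7.90 — matches Galena (SG 7.40-7.60).
Lead gray streak — matches Galena (lead gray streak).
Nothing contradicts Galena.

Consistent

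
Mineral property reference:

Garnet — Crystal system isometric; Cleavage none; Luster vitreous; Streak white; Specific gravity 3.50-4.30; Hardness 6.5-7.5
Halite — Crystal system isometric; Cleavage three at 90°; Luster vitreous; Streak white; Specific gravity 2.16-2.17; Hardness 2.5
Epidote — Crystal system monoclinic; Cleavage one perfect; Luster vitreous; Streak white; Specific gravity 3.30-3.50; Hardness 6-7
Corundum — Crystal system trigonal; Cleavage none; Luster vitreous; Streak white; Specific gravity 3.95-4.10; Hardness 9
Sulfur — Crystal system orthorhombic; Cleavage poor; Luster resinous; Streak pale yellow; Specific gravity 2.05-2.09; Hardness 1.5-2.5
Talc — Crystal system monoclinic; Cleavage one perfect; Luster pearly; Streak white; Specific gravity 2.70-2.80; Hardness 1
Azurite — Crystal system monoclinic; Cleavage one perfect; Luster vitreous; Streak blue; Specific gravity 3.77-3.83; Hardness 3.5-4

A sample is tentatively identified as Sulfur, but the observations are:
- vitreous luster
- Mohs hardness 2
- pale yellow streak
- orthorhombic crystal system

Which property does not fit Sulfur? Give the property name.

luster

Vitreous luster: Sulfur has resinous luster — inconsistent.
Mohs hardness 2: Sulfur has hardness 1.5-2.5 — within range.
Pale yellow streak: Sulfur has pale yellow streak — within range.
Orthorhombic crystal system: Sulfur has orthorhombic system — within range.
Everything matches except the luster.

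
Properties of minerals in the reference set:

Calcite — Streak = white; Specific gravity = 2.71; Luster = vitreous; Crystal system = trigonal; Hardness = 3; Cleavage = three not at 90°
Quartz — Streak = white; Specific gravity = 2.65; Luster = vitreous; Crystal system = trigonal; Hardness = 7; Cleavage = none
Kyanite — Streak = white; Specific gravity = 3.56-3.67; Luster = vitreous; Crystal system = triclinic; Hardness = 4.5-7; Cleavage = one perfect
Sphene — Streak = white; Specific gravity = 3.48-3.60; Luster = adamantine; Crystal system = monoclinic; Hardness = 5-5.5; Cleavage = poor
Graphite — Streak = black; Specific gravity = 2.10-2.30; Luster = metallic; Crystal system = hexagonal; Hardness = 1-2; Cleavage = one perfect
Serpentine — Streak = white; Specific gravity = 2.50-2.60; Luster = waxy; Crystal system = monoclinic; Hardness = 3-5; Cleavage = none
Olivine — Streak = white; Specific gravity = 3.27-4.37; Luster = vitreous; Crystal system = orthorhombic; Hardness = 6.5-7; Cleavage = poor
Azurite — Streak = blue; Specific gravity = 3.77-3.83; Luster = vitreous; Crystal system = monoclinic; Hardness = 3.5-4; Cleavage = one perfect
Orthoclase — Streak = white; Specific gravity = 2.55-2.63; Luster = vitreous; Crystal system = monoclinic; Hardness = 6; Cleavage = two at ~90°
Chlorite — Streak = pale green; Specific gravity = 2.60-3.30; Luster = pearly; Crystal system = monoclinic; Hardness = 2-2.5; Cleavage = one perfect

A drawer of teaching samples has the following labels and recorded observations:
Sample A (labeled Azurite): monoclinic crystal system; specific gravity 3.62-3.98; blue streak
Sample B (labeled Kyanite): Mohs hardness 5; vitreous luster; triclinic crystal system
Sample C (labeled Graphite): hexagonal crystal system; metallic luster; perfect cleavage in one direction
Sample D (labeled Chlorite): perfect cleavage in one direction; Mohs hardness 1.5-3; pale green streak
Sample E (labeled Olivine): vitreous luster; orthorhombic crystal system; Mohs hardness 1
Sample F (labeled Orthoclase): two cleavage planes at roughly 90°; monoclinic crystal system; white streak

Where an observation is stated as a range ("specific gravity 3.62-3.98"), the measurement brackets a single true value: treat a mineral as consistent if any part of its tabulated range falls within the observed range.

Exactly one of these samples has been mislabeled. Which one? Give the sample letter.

Sample A: every observation is compatible with the reference values for Azurite.
Sample B: every observation is compatible with the reference values for Kyanite.
Sample C: every observation is compatible with the reference values for Graphite.
Sample D: every observation is compatible with the reference values for Chlorite.
Sample E: Mohs hardness 1 is outside the reference for Olivine (hardness 6.5-7) — mislabeled.
Sample F: every observation is compatible with the reference values for Orthoclase.
The mislabeled specimen is E.

E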